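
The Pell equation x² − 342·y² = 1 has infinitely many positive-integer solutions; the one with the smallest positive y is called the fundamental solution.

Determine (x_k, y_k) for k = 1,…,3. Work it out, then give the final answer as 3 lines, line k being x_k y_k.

√342 → a₀=18, period (2,36); ℓ=2 even so k=1
step 0: (18, 1)  from 18·(1,0) + (0,1)
step 1: (37, 2)  from 2·(18,1) + (1,0)
(x₁, y₁) = (37, 2);  37² − 342·2² = 1 ✓
n=2: (37,2)∘(37,2) = (37·37+342·2·2, 37·2+2·37) = (2737,148)
n=3: (2737,148)∘(37,2) = (37·2737+342·2·148, 37·148+2·2737) = (202501,10950)

37 2
2737 148
202501 10950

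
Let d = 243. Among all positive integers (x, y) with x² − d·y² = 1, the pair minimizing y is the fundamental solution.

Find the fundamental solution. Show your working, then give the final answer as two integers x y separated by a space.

70226 4505

[15; 1,1,2,3,15,3,2,1,1,30] for √243; ℓ=10 ⇒ convergent index 9
i=0: a=15 ⇒ p=15, q=1
…
i=3: a=2 ⇒ p=78, q=5
…
i=5: a=15 ⇒ p=4053, q=260
…
i=8: a=1 ⇒ p=41325, q=2651
i=9: a=1 ⇒ p=70226, q=4505
→ (70226, 4505).  Check: 70226²=4931691076, 243·4505²=4931691075, difference 1.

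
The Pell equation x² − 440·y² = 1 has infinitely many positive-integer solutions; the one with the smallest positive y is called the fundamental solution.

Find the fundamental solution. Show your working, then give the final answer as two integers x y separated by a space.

21 1

√440 = [20; 1,40, …], period ℓ=2 (even) → k=1
k=0  a_k=20  p_k/q_k = 20/1
k=1  a_k=1  p_k/q_k = 21/1
fundamental: x₁=21, y₁=1  (since 441 − 440·1 = 1)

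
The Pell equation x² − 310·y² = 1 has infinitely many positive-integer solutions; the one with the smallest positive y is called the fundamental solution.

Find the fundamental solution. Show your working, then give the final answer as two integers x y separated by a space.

848719 48204

√310 = [17; 1,1,1,1,5,…,1,1,34, …], period ℓ=16 (even) → k=15
i=0: a=17 ⇒ p=17, q=1
i=1: a=1 ⇒ p=18, q=1
i=2: a=1 ⇒ p=35, q=2
i=3: a=1 ⇒ p=53, q=3
…
i=5: a=5 ⇒ p=493, q=28
i=6: a=3 ⇒ p=1567, q=89
i=7: a=1 ⇒ p=2060, q=117
i=8: a=2 ⇒ p=5687, q=323
i=9: a=1 ⇒ p=7747, q=440
i=10: a=3 ⇒ p=28928, q=1643
i=11: a=5 ⇒ p=152387, q=8655
i=12: a=1 ⇒ p=181315, q=10298
i=13: a=1 ⇒ p=333702, q=18953
i=14: a=1 ⇒ p=515017, q=29251
i=15: a=1 ⇒ p=848719, q=48204
fundamental: x₁=848719, y₁=48204  (since 720323940961 − 310·2323625616 = 1)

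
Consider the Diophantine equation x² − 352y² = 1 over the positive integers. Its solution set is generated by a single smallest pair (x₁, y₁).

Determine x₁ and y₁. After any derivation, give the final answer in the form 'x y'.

[18; 1,3,5,9,5,3,1,36] for √352; ℓ=8 ⇒ convergent index 7
a_0=18:  p_0=18·1+0=18,  q_0=18·0+1=1
…
a_2=3:  p_2=3·19+18=75,  q_2=3·1+1=4
a_3=5:  p_3=5·75+19=394,  q_3=5·4+1=21
a_4=9:  p_4=9·394+75=3621,  q_4=9·21+4=193
…
a_6=3:  p_6=3·18499+3621=59118,  q_6=3·986+193=3151
a_7=1:  p_7=1·59118+18499=77617,  q_7=1·3151+986=4137
(x₁, y₁) = (77617, 4137);  77617² − 352·4137² = 1 ✓

77617 4137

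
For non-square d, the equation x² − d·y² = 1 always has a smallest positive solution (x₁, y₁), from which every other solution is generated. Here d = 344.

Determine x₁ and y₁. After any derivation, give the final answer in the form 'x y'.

10405 561

d=344: √d = [18; 1,1,4,1,3,1,4,1,1,36] (ℓ=10, even), read p_9/q_9
a_0=18:  p_0=18·1+0=18,  q_0=18·0+1=1
a_1=1:  p_1=1·18+1=19,  q_1=1·1+0=1
a_2=1:  p_2=1·19+18=37,  q_2=1·1+1=2
a_3=4:  p_3=4·37+19=167,  q_3=4·2+1=9
a_4=1:  p_4=1·167+37=204,  q_4=1·9+2=11
…
a_6=1:  p_6=1·779+204=983,  q_6=1·42+11=53
…
a_8=1:  p_8=1·4711+983=5694,  q_8=1·254+53=307
a_9=1:  p_9=1·5694+4711=10405,  q_9=1·307+254=561
→ (10405, 561).  Check: 10405²=108264025, 344·561²=108264024, difference 1.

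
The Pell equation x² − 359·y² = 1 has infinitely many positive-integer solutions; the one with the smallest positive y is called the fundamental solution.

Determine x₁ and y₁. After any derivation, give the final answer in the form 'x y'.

√359 = [18; 1,17,1,36, …], period ℓ=4 (even) → k=3
k=0  a_k=18  p_k/q_k = 18/1
…
k=2  a_k=17  p_k/q_k = 341/18
k=3  a_k=1  p_k/q_k = 360/19
→ (360, 19).  Check: 360²=129600, 359·19²=129599, difference 1.

360 19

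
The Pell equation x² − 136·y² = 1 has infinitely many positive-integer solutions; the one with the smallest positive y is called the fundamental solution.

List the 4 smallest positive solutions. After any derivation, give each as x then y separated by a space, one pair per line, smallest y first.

d=136: √d = [11; 1,1,1,22] (ℓ=4, even), read p_3/q_3
k=0  a_k=11  p_k/q_k = 11/1
…
k=2  a_k=1  p_k/q_k = 23/2
k=3  a_k=1  p_k/q_k = 35/3
fundamental: x₁=35, y₁=3  (since 1225 − 136·9 = 1)
n=2: (35,3)∘(35,3) = (35·35+136·3·3, 35·3+3·35) = (2449,210)
n=3: (2449,210)∘(35,3) = (35·2449+136·3·210, 35·210+3·2449) = (171395,14697)
n=4: (171395,14697)∘(35,3) = (35·171395+136·3·14697, 35·14697+3·171395) = (11995201,1028580)

35 3
2449 210
171395 14697
11995201 1028580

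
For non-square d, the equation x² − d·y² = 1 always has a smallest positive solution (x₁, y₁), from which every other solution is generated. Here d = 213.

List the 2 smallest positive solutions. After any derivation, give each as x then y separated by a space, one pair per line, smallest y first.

√213 → a₀=14, period (1,1,2,6,1,8,1,6,2,1,1,28); ℓ=12 even so k=11
i=0: a=14 ⇒ p=14, q=1
…
i=2: a=1 ⇒ p=29, q=2
…
i=5: a=1 ⇒ p=540, q=37
…
i=7: a=1 ⇒ p=5327, q=365
…
i=10: a=1 ⇒ p=115574, q=7919
i=11: a=1 ⇒ p=194399, q=13320
(x₁, y₁) = (194399, 13320);  194399² − 213·13320² = 1 ✓
(194399+13320√213)^2 = 75581942401 + 5178789360√213

194399 13320
75581942401 5178789360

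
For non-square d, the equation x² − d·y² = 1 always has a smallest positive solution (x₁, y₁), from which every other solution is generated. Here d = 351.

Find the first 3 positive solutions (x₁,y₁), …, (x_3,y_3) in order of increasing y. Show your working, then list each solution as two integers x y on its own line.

62425 3332
7793761249 416000200
973051091875225 51937624966668

√351 = [18; 1,2,1,3,2,2,2,3,1,2,1,36, …], period ℓ=12 (even) → k=11
i=0: a=18 ⇒ p=18, q=1
i=1: a=1 ⇒ p=19, q=1
i=2: a=2 ⇒ p=56, q=3
i=3: a=1 ⇒ p=75, q=4
i=4: a=3 ⇒ p=281, q=15
i=5: a=2 ⇒ p=637, q=34
i=6: a=2 ⇒ p=1555, q=83
i=7: a=2 ⇒ p=3747, q=200
…
i=9: a=1 ⇒ p=16543, q=883
i=10: a=2 ⇒ p=45882, q=2449
i=11: a=1 ⇒ p=62425, q=3332
fundamental: x₁=62425, y₁=3332  (since 3896880625 − 351·11102224 = 1)
(x_2, y_2) = (62425·62425 + 351·3332·3332, 62425·3332 + 3332·62425) = (7793761249, 416000200)
(x_3, y_3) = (62425·7793761249 + 351·3332·416000200, 62425·416000200 + 3332·7793761249) = (973051091875225, 51937624966668)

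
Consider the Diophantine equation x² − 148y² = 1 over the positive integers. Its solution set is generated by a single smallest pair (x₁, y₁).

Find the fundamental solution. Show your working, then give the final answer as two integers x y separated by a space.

[12; 6,24] for √148; ℓ=2 ⇒ convergent index 1
k=0  a_k=12  p_k/q_k = 12/1
k=1  a_k=6  p_k/q_k = 73/6
(x₁, y₁) = (73, 6);  73² − 148·6² = 1 ✓

73 6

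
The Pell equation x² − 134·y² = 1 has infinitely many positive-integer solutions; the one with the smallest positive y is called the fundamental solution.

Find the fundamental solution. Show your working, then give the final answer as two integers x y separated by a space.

√134 → a₀=11, period (1,1,2,1,3,…,1,1,22); ℓ=14 even so k=13
k=0  a_k=11  p_k/q_k = 11/1
…
k=4  a_k=1  p_k/q_k = 81/7
…
k=6  a_k=1  p_k/q_k = 382/33
…
k=8  a_k=1  p_k/q_k = 4503/389
…
k=10  a_k=1  p_k/q_k = 22133/1912
k=11  a_k=2  p_k/q_k = 61896/5347
k=12  a_k=1  p_k/q_k = 84029/7259
k=13  a_k=1  p_k/q_k = 145925/12606
→ (145925, 12606).  Check: 145925²=21294105625, 134·12606²=21294105624, difference 1.

145925 12606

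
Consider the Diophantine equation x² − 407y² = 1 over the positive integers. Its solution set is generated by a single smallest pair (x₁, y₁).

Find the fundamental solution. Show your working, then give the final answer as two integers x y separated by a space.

2663 132

d=407: √d = [20; 5,1,2,1,5,40] (ℓ=6, even), read p_5/q_5
step 0: (20, 1)  from 20·(1,0) + (0,1)
step 1: (101, 5)  from 5·(20,1) + (1,0)
…
step 4: (464, 23)  from 1·(343,17) + (121,6)
step 5: (2663, 132)  from 5·(464,23) + (343,17)
(x₁, y₁) = (2663, 132);  2663² − 407·132² = 1 ✓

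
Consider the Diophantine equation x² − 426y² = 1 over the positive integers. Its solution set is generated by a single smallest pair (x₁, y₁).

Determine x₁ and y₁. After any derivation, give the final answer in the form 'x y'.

88751 4300

√426 → a₀=20, period (1,1,1,3,2,6,2,3,1,1,1,40); ℓ=12 even so k=11
a_0=20:  p_0=20·1+0=20,  q_0=20·0+1=1
a_1=1:  p_1=1·20+1=21,  q_1=1·1+0=1
a_2=1:  p_2=1·21+20=41,  q_2=1·1+1=2
a_3=1:  p_3=1·41+21=62,  q_3=1·2+1=3
…
a_5=2:  p_5=2·227+62=516,  q_5=2·11+3=25
a_6=6:  p_6=6·516+227=3323,  q_6=6·25+11=161
a_7=2:  p_7=2·3323+516=7162,  q_7=2·161+25=347
…
a_9=1:  p_9=1·24809+7162=31971,  q_9=1·1202+347=1549
a_10=1:  p_10=1·31971+24809=56780,  q_10=1·1549+1202=2751
a_11=1:  p_11=1·56780+31971=88751,  q_11=1·2751+1549=4300
fundamental: x₁=88751, y₁=4300  (since 7876740001 − 426·18490000 = 1)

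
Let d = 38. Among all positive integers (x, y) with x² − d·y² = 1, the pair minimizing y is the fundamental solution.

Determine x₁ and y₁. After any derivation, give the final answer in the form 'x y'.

√38 → a₀=6, period (6,12); ℓ=2 even so k=1
step 0: (6, 1)  from 6·(1,0) + (0,1)
step 1: (37, 6)  from 6·(6,1) + (1,0)
fundamental: x₁=37, y₁=6  (since 1369 − 38·36 = 1)

37 6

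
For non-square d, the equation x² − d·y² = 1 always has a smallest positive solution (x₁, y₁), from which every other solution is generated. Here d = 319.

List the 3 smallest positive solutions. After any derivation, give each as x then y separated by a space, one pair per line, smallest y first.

√319 → a₀=17, period (1,6,5,1,4,…,6,1,34); ℓ=14 even so k=13
k=0  a_k=17  p_k/q_k = 17/1
k=1  a_k=1  p_k/q_k = 18/1
k=2  a_k=6  p_k/q_k = 125/7
k=3  a_k=5  p_k/q_k = 643/36
…
k=5  a_k=4  p_k/q_k = 3715/208
k=6  a_k=3  p_k/q_k = 11913/667
k=7  a_k=1  p_k/q_k = 15628/875
…
k=10  a_k=1  p_k/q_k = 309613/17335
k=11  a_k=5  p_k/q_k = 1798881/100718
k=12  a_k=6  p_k/q_k = 11102899/621643
k=13  a_k=1  p_k/q_k = 12901780/722361
(x₁, y₁) = (12901780, 722361);  12901780² − 319·722361² = 1 ✓
(12901780+722361√319)^2 = 332911854336799 + 18639485405160√319
(12901780+722361√319)^3 = 8590311008090840302660 + 480965080021169647239√319

12901780 722361
332911854336799 18639485405160
8590311008090840302660 480965080021169647239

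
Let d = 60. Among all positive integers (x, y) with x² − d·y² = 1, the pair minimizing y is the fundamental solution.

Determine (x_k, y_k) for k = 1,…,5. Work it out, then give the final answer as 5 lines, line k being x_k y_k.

31 4
1921 248
119071 15372
7380481 952816
457470751 59059220

[7; 1,2,1,14] for √60; ℓ=4 ⇒ convergent index 3
k=0  a_k=7  p_k/q_k = 7/1
k=1  a_k=1  p_k/q_k = 8/1
k=2  a_k=2  p_k/q_k = 23/3
k=3  a_k=1  p_k/q_k = 31/4
→ (31, 4).  Check: 31²=961, 60·4²=960, difference 1.
n=2: (31,4)∘(31,4) = (31·31+60·4·4, 31·4+4·31) = (1921,248)
n=3: (1921,248)∘(31,4) = (31·1921+60·4·248, 31·248+4·1921) = (119071,15372)
n=4: (119071,15372)∘(31,4) = (31·119071+60·4·15372, 31·15372+4·119071) = (7380481,952816)
n=5: (7380481,952816)∘(31,4) = (31·7380481+60·4·952816, 31·952816+4·7380481) = (457470751,59059220)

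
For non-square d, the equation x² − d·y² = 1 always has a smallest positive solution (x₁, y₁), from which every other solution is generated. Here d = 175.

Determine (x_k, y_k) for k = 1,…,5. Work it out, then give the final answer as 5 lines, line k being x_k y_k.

[13; 4,2,1,2,4,26] for √175; ℓ=6 ⇒ convergent index 5
i=0: a=13 ⇒ p=13, q=1
i=1: a=4 ⇒ p=53, q=4
i=2: a=2 ⇒ p=119, q=9
i=3: a=1 ⇒ p=172, q=13
i=4: a=2 ⇒ p=463, q=35
i=5: a=4 ⇒ p=2024, q=153
(x₁, y₁) = (2024, 153);  2024² − 175·153² = 1 ✓
k=2:  x_2 = 2024·2024+175·153·153 = 8193151,  y_2 = 2024·153+153·2024 = 619344
k=3:  x_3 = 2024·8193151+175·153·619344 = 33165873224,  y_3 = 2024·619344+153·8193151 = 2507104359
k=4:  x_4 = 2024·33165873224+175·153·2507104359 = 134255446617601,  y_4 = 2024·2507104359+153·33165873224 = 10148757825888
k=5:  x_5 = 2024·134255446617601+175·153·10148757825888 = 543466014742175624,  y_5 = 2024·10148757825888+153·134255446617601 = 41082169172090265

2024 153
8193151 619344
33165873224 2507104359
134255446617601 10148757825888
543466014742175624 41082169172090265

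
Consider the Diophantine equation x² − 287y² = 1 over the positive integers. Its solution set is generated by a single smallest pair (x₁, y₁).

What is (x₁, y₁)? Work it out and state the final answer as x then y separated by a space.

288 17

√287 → a₀=16, period (1,15,1,32); ℓ=4 even so k=3
k=0  a_k=16  p_k/q_k = 16/1
…
k=2  a_k=15  p_k/q_k = 271/16
k=3  a_k=1  p_k/q_k = 288/17
(x₁, y₁) = (288, 17);  288² − 287·17² = 1 ✓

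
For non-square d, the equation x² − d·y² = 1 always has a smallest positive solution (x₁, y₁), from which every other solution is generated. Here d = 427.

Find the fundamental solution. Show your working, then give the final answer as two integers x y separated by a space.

62 3

[20; 1,1,1,40] for √427; ℓ=4 ⇒ convergent index 3
a_0=20:  p_0=20·1+0=20,  q_0=20·0+1=1
…
a_2=1:  p_2=1·21+20=41,  q_2=1·1+1=2
a_3=1:  p_3=1·41+21=62,  q_3=1·2+1=3
fundamental: x₁=62, y₁=3  (since 3844 − 427·9 = 1)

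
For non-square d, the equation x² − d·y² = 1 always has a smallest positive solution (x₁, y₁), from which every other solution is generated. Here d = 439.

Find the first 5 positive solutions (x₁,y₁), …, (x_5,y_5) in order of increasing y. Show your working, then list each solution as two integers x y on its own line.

√439 → a₀=20, period (1,19,1,40); ℓ=4 even so k=3
k=0  a_k=20  p_k/q_k = 20/1
…
k=2  a_k=19  p_k/q_k = 419/20
k=3  a_k=1  p_k/q_k = 440/21
fundamental: x₁=440, y₁=21  (since 193600 − 439·441 = 1)
k=2:  x_2 = 440·440+439·21·21 = 387199,  y_2 = 440·21+21·440 = 18480
k=3:  x_3 = 440·387199+439·21·18480 = 340734680,  y_3 = 440·18480+21·387199 = 16262379
k=4:  x_4 = 440·340734680+439·21·16262379 = 299846131201,  y_4 = 440·16262379+21·340734680 = 14310875040
k=5:  x_5 = 440·299846131201+439·21·14310875040 = 263864254722200,  y_5 = 440·14310875040+21·299846131201 = 12593553772821

440 21
387199 18480
340734680 16262379
299846131201 14310875040
263864254722200 12593553772821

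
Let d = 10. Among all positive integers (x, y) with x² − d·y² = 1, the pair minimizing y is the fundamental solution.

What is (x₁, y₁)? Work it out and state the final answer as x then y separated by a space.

19 6

[3; 6] for √10; ℓ=1 ⇒ convergent index 1
step 0: (3, 1)  from 3·(1,0) + (0,1)
step 1: (19, 6)  from 6·(3,1) + (1,0)
→ (19, 6).  Check: 19²=361, 10·6²=360, difference 1.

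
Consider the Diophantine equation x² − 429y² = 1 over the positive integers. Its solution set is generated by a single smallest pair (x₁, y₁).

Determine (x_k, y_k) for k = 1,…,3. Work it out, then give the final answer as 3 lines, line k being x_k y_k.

√429 = [20; 1,2,2,9,1,12,1,9,2,2,1,40, …], period ℓ=12 (even) → k=11
step 0: (20, 1)  from 20·(1,0) + (0,1)
step 1: (21, 1)  from 1·(20,1) + (1,0)
…
step 3: (145, 7)  from 2·(62,3) + (21,1)
step 4: (1367, 66)  from 9·(145,7) + (62,3)
…
step 6: (19511, 942)  from 12·(1512,73) + (1367,66)
step 7: (21023, 1015)  from 1·(19511,942) + (1512,73)
step 8: (208718, 10077)  from 9·(21023,1015) + (19511,942)
step 9: (438459, 21169)  from 2·(208718,10077) + (21023,1015)
step 10: (1085636, 52415)  from 2·(438459,21169) + (208718,10077)
step 11: (1524095, 73584)  from 1·(1085636,52415) + (438459,21169)
(x₁, y₁) = (1524095, 73584);  1524095² − 429·73584² = 1 ✓
(x_2, y_2) = (1524095·1524095 + 429·73584·73584, 1524095·73584 + 73584·1524095) = (4645731138049, 224298012960)
(x_3, y_3) = (1524095·4645731138049 + 429·73584·224298012960, 1524095·224298012960 + 73584·4645731138049) = (14161071197688057215, 683702960124468816)

1524095 73584
4645731138049 224298012960
14161071197688057215 683702960124468816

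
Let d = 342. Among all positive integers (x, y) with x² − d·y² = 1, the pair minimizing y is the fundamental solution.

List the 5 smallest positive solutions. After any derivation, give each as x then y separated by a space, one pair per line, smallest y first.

37 2
2737 148
202501 10950
14982337 810152
1108490437 59940298

√342 → a₀=18, period (2,36); ℓ=2 even so k=1
i=0: a=18 ⇒ p=18, q=1
i=1: a=2 ⇒ p=37, q=2
fundamental: x₁=37, y₁=2  (since 1369 − 342·4 = 1)
(x_2, y_2) = (37·37 + 342·2·2, 37·2 + 2·37) = (2737, 148)
(x_3, y_3) = (37·2737 + 342·2·148, 37·148 + 2·2737) = (202501, 10950)
(x_4, y_4) = (37·202501 + 342·2·10950, 37·10950 + 2·202501) = (14982337, 810152)
(x_5, y_5) = (37·14982337 + 342·2·810152, 37·810152 + 2·14982337) = (1108490437, 59940298)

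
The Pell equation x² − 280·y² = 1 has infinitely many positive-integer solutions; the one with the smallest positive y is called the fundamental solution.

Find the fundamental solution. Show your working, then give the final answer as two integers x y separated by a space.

251 15

√280 → a₀=16, period (1,2,1,2,1,32); ℓ=6 even so k=5
step 0: (16, 1)  from 16·(1,0) + (0,1)
step 1: (17, 1)  from 1·(16,1) + (1,0)
step 2: (50, 3)  from 2·(17,1) + (16,1)
step 3: (67, 4)  from 1·(50,3) + (17,1)
step 4: (184, 11)  from 2·(67,4) + (50,3)
step 5: (251, 15)  from 1·(184,11) + (67,4)
fundamental: x₁=251, y₁=15  (since 63001 − 280·225 = 1)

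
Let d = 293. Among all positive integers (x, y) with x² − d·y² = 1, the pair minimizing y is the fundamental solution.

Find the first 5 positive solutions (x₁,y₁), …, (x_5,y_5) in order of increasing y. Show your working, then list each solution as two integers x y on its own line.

√293 → a₀=17, period (8,1,1,8,34); ℓ=5 odd so k=9
a_0=17:  p_0=17·1+0=17,  q_0=17·0+1=1
…
a_2=1:  p_2=1·137+17=154,  q_2=1·8+1=9
a_3=1:  p_3=1·154+137=291,  q_3=1·9+8=17
a_4=8:  p_4=8·291+154=2482,  q_4=8·17+9=145
…
a_8=1:  p_8=1·764593+679914=1444507,  q_8=1·44668+39721=84389
a_9=8:  p_9=8·1444507+764593=12320649,  q_9=8·84389+44668=719780
→ (12320649, 719780).  Check: 12320649²=151798391781201, 293·719780²=151798391781200, difference 1.
n=2: (12320649,719780)∘(12320649,719780) = (12320649·12320649+293·719780·719780, 12320649·719780+719780·12320649) = (303596783562401,17736313474440)
n=3: (303596783562401,17736313474440)∘(12320649,719780) = (12320649·303596783562401+293·719780·17736313474440, 12320649·17736313474440+719780·303596783562401) = (7481018815602612315849,437045785745090703340)
n=4: (7481018815602612315849,437045785745090703340)∘(12320649,719780) = (12320649·7481018815602612315849+293·719780·437045785745090703340, 12320649·437045785745090703340+719780·7481018815602612315849) = (184342013978870716056521769601,10769375446188914321717060880)
n=5: (184342013978870716056521769601,10769375446188914321717060880)∘(12320649,719780) = (12320649·184342013978870716056521769601+293·719780·10769375446188914321717060880, 12320649·10769375446188914321717060880+719780·184342013978870716056521769601) = (4542426500373511536803322165613266249,265371389643423565052112223737518900)

12320649 719780
303596783562401 17736313474440
7481018815602612315849 437045785745090703340
184342013978870716056521769601 10769375446188914321717060880
4542426500373511536803322165613266249 265371389643423565052112223737518900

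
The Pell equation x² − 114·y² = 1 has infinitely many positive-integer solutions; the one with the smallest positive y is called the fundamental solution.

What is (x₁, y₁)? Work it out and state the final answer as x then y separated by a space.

d=114: √d = [10; 1,2,10,2,1,20] (ℓ=6, even), read p_5/q_5
a_0=10:  p_0=10·1+0=10,  q_0=10·0+1=1
…
a_2=2:  p_2=2·11+10=32,  q_2=2·1+1=3
a_3=10:  p_3=10·32+11=331,  q_3=10·3+1=31
a_4=2:  p_4=2·331+32=694,  q_4=2·31+3=65
a_5=1:  p_5=1·694+331=1025,  q_5=1·65+31=96
→ (1025, 96).  Check: 1025²=1050625, 114·96²=1050624, difference 1.

1025 96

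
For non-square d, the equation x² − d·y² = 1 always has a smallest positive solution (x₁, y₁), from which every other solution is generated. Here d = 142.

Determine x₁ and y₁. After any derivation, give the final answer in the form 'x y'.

143 12

d=142: √d = [11; 1,10,1,22] (ℓ=4, even), read p_3/q_3
a_0=11:  p_0=11·1+0=11,  q_0=11·0+1=1
…
a_2=10:  p_2=10·12+11=131,  q_2=10·1+1=11
a_3=1:  p_3=1·131+12=143,  q_3=1·11+1=12
(x₁, y₁) = (143, 12);  143² − 142·12² = 1 ✓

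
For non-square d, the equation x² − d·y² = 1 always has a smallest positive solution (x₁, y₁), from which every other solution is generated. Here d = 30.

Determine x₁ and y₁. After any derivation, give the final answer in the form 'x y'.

√30 = [5; 2,10, …], period ℓ=2 (even) → k=1
k=0  a_k=5  p_k/q_k = 5/1
k=1  a_k=2  p_k/q_k = 11/2
(x₁, y₁) = (11, 2);  11² − 30·2² = 1 ✓

11 2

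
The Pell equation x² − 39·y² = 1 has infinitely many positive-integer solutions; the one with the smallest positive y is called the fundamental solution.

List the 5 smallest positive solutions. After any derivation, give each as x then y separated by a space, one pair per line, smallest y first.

d=39: √d = [6; 4,12] (ℓ=2, even), read p_1/q_1
i=0: a=6 ⇒ p=6, q=1
i=1: a=4 ⇒ p=25, q=4
(x₁, y₁) = (25, 4);  25² − 39·4² = 1 ✓
(x_2, y_2) = (25·25 + 39·4·4, 25·4 + 4·25) = (1249, 200)
(x_3, y_3) = (25·1249 + 39·4·200, 25·200 + 4·1249) = (62425, 9996)
(x_4, y_4) = (25·62425 + 39·4·9996, 25·9996 + 4·62425) = (3120001, 499600)
(x_5, y_5) = (25·3120001 + 39·4·499600, 25·499600 + 4·3120001) = (155937625, 24970004)

25 4
1249 200
62425 9996
3120001 499600
155937625 24970004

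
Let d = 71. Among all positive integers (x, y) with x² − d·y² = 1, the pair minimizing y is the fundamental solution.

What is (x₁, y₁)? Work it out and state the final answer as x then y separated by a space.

√71 → a₀=8, period (2,2,1,7,1,2,2,16); ℓ=8 even so k=7
i=0: a=8 ⇒ p=8, q=1
i=1: a=2 ⇒ p=17, q=2
i=2: a=2 ⇒ p=42, q=5
…
i=4: a=7 ⇒ p=455, q=54
i=5: a=1 ⇒ p=514, q=61
i=6: a=2 ⇒ p=1483, q=176
i=7: a=2 ⇒ p=3480, q=413
fundamental: x₁=3480, y₁=413  (since 12110400 − 71·170569 = 1)

3480 413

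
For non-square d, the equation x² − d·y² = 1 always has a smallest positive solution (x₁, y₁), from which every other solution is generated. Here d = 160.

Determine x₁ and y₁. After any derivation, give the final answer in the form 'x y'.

721 57

[12; 1,1,1,5,1,1,1,24] for √160; ℓ=8 ⇒ convergent index 7
i=0: a=12 ⇒ p=12, q=1
i=1: a=1 ⇒ p=13, q=1
i=2: a=1 ⇒ p=25, q=2
…
i=4: a=5 ⇒ p=215, q=17
i=5: a=1 ⇒ p=253, q=20
i=6: a=1 ⇒ p=468, q=37
i=7: a=1 ⇒ p=721, q=57
fundamental: x₁=721, y₁=57  (since 519841 − 160·3249 = 1)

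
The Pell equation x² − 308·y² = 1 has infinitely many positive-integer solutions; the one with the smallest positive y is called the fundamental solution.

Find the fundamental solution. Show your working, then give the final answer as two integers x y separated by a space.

[17; 1,1,4,1,1,34] for √308; ℓ=6 ⇒ convergent index 5
step 0: (17, 1)  from 17·(1,0) + (0,1)
step 1: (18, 1)  from 1·(17,1) + (1,0)
…
step 4: (193, 11)  from 1·(158,9) + (35,2)
step 5: (351, 20)  from 1·(193,11) + (158,9)
fundamental: x₁=351, y₁=20  (since 123201 − 308·400 = 1)

351 20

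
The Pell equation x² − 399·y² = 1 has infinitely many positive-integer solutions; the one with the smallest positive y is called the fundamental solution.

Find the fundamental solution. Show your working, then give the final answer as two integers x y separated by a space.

20 1

d=399: √d = [19; 1,38] (ℓ=2, even), read p_1/q_1
step 0: (19, 1)  from 19·(1,0) + (0,1)
step 1: (20, 1)  from 1·(19,1) + (1,0)
fundamental: x₁=20, y₁=1  (since 400 − 399·1 = 1)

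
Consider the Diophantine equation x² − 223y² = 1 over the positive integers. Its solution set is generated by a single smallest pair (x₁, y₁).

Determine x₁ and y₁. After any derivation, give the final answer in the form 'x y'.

√223 → a₀=14, period (1,13,1,28); ℓ=4 even so k=3
i=0: a=14 ⇒ p=14, q=1
i=1: a=1 ⇒ p=15, q=1
i=2: a=13 ⇒ p=209, q=14
i=3: a=1 ⇒ p=224, q=15
(x₁, y₁) = (224, 15);  224² − 223·15² = 1 ✓

224 15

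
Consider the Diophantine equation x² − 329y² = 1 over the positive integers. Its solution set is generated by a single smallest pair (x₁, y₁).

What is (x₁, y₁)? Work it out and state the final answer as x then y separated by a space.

[18; 7,4,2,1,1,4,1,1,2,4,7,36] for √329; ℓ=12 ⇒ convergent index 11
step 0: (18, 1)  from 18·(1,0) + (0,1)
…
step 4: (1705, 94)  from 1·(1179,65) + (526,29)
step 5: (2884, 159)  from 1·(1705,94) + (1179,65)
…
step 7: (16125, 889)  from 1·(13241,730) + (2884,159)
…
step 10: (328794, 18127)  from 4·(74857,4127) + (29366,1619)
step 11: (2376415, 131016)  from 7·(328794,18127) + (74857,4127)
(x₁, y₁) = (2376415, 131016);  2376415² − 329·131016² = 1 ✓

2376415 131016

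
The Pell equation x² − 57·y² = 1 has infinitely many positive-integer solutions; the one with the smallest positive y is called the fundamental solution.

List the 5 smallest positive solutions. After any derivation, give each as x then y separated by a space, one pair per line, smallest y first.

d=57: √d = [7; 1,1,4,1,1,14] (ℓ=6, even), read p_5/q_5
a_0=7:  p_0=7·1+0=7,  q_0=7·0+1=1
a_1=1:  p_1=1·7+1=8,  q_1=1·1+0=1
a_2=1:  p_2=1·8+7=15,  q_2=1·1+1=2
a_3=4:  p_3=4·15+8=68,  q_3=4·2+1=9
a_4=1:  p_4=1·68+15=83,  q_4=1·9+2=11
a_5=1:  p_5=1·83+68=151,  q_5=1·11+9=20
(x₁, y₁) = (151, 20);  151² − 57·20² = 1 ✓
(x_2, y_2) = (151·151 + 57·20·20, 151·20 + 20·151) = (45601, 6040)
(x_3, y_3) = (151·45601 + 57·20·6040, 151·6040 + 20·45601) = (13771351, 1824060)
(x_4, y_4) = (151·13771351 + 57·20·1824060, 151·1824060 + 20·13771351) = (4158902401, 550860080)
(x_5, y_5) = (151·4158902401 + 57·20·550860080, 151·550860080 + 20·4158902401) = (1255974753751, 166357920100)

151 20
45601 6040
13771351 1824060
4158902401 550860080
1255974753751 166357920100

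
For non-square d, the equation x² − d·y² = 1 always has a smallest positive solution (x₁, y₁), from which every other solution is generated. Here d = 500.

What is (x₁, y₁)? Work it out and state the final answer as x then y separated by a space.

[22; 2,1,3,2,1,…,1,2,44] for √500; ℓ=14 ⇒ convergent index 13
k=0  a_k=22  p_k/q_k = 22/1
…
k=9  a_k=1  p_k/q_k = 30254/1353
…
k=11  a_k=3  p_k/q_k = 259205/11592
k=12  a_k=1  p_k/q_k = 335522/15005
k=13  a_k=2  p_k/q_k = 930249/41602
(x₁, y₁) = (930249, 41602);  930249² − 500·41602² = 1 ✓

930249 41602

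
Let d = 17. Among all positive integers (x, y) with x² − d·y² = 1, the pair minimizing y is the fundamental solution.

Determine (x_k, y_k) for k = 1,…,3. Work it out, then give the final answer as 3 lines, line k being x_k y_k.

d=17: √d = [4; 8] (ℓ=1, odd), read p_1/q_1
k=0  a_k=4  p_k/q_k = 4/1
k=1  a_k=8  p_k/q_k = 33/8
→ (33, 8).  Check: 33²=1089, 17·8²=1088, difference 1.
(x_2, y_2) = (33·33 + 17·8·8, 33·8 + 8·33) = (2177, 528)
(x_3, y_3) = (33·2177 + 17·8·528, 33·528 + 8·2177) = (143649, 34840)

33 8
2177 528
143649 34840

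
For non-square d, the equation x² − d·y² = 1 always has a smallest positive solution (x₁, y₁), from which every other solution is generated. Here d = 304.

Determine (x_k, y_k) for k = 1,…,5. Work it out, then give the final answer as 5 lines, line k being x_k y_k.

57799 3315
6681448801 383207370
772362118440199 44298005553945
89283516160768675201 5120760845641726740
10320995900380175197444999 591949712190194322136575

[17; 2,3,2,1,1,1,1,1,2,3,2,34] for √304; ℓ=12 ⇒ convergent index 11
k=0  a_k=17  p_k/q_k = 17/1
k=1  a_k=2  p_k/q_k = 35/2
k=2  a_k=3  p_k/q_k = 122/7
…
k=5  a_k=1  p_k/q_k = 680/39
k=6  a_k=1  p_k/q_k = 1081/62
k=7  a_k=1  p_k/q_k = 1761/101
k=8  a_k=1  p_k/q_k = 2842/163
k=9  a_k=2  p_k/q_k = 7445/427
k=10  a_k=3  p_k/q_k = 25177/1444
k=11  a_k=2  p_k/q_k = 57799/3315
→ (57799, 3315).  Check: 57799²=3340724401, 304·3315²=3340724400, difference 1.
(57799+3315√304)^2 = 6681448801 + 383207370√304
(57799+3315√304)^3 = 772362118440199 + 44298005553945√304
(57799+3315√304)^4 = 89283516160768675201 + 5120760845641726740√304
(57799+3315√304)^5 = 10320995900380175197444999 + 591949712190194322136575√304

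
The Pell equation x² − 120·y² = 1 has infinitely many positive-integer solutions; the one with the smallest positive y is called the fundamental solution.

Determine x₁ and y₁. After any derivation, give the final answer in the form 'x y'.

√120 → a₀=10, period (1,20); ℓ=2 even so k=1
a_0=10:  p_0=10·1+0=10,  q_0=10·0+1=1
a_1=1:  p_1=1·10+1=11,  q_1=1·1+0=1
(x₁, y₁) = (11, 1);  11² − 120·1² = 1 ✓

11 1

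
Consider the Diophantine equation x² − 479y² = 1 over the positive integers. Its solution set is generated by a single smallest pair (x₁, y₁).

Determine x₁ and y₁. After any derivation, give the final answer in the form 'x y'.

2989440 136591

√479 = [21; 1,7,1,3,2,21,2,3,1,7,1,42, …], period ℓ=12 (even) → k=11
step 0: (21, 1)  from 21·(1,0) + (0,1)
step 1: (22, 1)  from 1·(21,1) + (1,0)
…
step 3: (197, 9)  from 1·(175,8) + (22,1)
step 4: (766, 35)  from 3·(197,9) + (175,8)
step 5: (1729, 79)  from 2·(766,35) + (197,9)
step 6: (37075, 1694)  from 21·(1729,79) + (766,35)
step 7: (75879, 3467)  from 2·(37075,1694) + (1729,79)
…
step 9: (340591, 15562)  from 1·(264712,12095) + (75879,3467)
step 10: (2648849, 121029)  from 7·(340591,15562) + (264712,12095)
step 11: (2989440, 136591)  from 1·(2648849,121029) + (340591,15562)
→ (2989440, 136591).  Check: 2989440²=8936751513600, 479·136591²=8936751513599, difference 1.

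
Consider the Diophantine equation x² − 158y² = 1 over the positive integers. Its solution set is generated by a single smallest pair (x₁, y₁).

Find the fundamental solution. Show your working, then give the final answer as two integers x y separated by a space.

7743 616

d=158: √d = [12; 1,1,3,12,3,1,1,24] (ℓ=8, even), read p_7/q_7
step 0: (12, 1)  from 12·(1,0) + (0,1)
…
step 6: (4412, 351)  from 1·(3331,265) + (1081,86)
step 7: (7743, 616)  from 1·(4412,351) + (3331,265)
(x₁, y₁) = (7743, 616);  7743² − 158·616² = 1 ✓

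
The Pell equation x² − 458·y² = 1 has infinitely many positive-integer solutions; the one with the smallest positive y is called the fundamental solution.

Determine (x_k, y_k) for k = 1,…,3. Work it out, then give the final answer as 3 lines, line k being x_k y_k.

22899 1070
1048728401 49003860
48029663286099 2244278779210

√458 = [21; 2,2,42, …], period ℓ=3 (odd) → k=5
step 0: (21, 1)  from 21·(1,0) + (0,1)
…
step 4: (9181, 429)  from 2·(4537,212) + (107,5)
step 5: (22899, 1070)  from 2·(9181,429) + (4537,212)
(x₁, y₁) = (22899, 1070);  22899² − 458·1070² = 1 ✓
(x_2, y_2) = (22899·22899 + 458·1070·1070, 22899·1070 + 1070·22899) = (1048728401, 49003860)
(x_3, y_3) = (22899·1048728401 + 458·1070·49003860, 22899·49003860 + 1070·1048728401) = (48029663286099, 2244278779210)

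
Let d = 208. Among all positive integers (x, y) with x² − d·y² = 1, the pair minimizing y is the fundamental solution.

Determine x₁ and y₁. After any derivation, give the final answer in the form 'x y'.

√208 → a₀=14, period (2,2,1,2,2,28); ℓ=6 even so k=5
a_0=14:  p_0=14·1+0=14,  q_0=14·0+1=1
a_1=2:  p_1=2·14+1=29,  q_1=2·1+0=2
a_2=2:  p_2=2·29+14=72,  q_2=2·2+1=5
a_3=1:  p_3=1·72+29=101,  q_3=1·5+2=7
a_4=2:  p_4=2·101+72=274,  q_4=2·7+5=19
a_5=2:  p_5=2·274+101=649,  q_5=2·19+7=45
→ (649, 45).  Check: 649²=421201, 208·45²=421200, difference 1.

649 45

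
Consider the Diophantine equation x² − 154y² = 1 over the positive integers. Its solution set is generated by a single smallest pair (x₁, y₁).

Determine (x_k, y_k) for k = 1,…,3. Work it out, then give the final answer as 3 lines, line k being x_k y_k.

21295 1716
906954049 73084440
38627172925615 3112666297884

√154 = [12; 2,2,3,1,2,1,3,2,2,24, …], period ℓ=10 (even) → k=9
i=0: a=12 ⇒ p=12, q=1
…
i=2: a=2 ⇒ p=62, q=5
…
i=4: a=1 ⇒ p=273, q=22
i=5: a=2 ⇒ p=757, q=61
i=6: a=1 ⇒ p=1030, q=83
…
i=8: a=2 ⇒ p=8724, q=703
i=9: a=2 ⇒ p=21295, q=1716
→ (21295, 1716).  Check: 21295²=453477025, 154·1716²=453477024, difference 1.
(21295+1716√154)^2 = 906954049 + 73084440√154
(21295+1716√154)^3 = 38627172925615 + 3112666297884√154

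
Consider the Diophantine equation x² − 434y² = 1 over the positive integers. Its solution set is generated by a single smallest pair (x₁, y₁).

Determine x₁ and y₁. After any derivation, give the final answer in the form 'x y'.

125 6

[20; 1,4,1,40] for √434; ℓ=4 ⇒ convergent index 3
a_0=20:  p_0=20·1+0=20,  q_0=20·0+1=1
…
a_2=4:  p_2=4·21+20=104,  q_2=4·1+1=5
a_3=1:  p_3=1·104+21=125,  q_3=1·5+1=6
fundamental: x₁=125, y₁=6  (since 15625 − 434·36 = 1)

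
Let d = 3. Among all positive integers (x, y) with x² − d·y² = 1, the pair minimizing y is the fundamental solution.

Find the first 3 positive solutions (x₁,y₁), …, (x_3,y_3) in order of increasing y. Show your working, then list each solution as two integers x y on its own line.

2 1
7 4
26 15

d=3: √d = [1; 1,2] (ℓ=2, even), read p_1/q_1
step 0: (1, 1)  from 1·(1,0) + (0,1)
step 1: (2, 1)  from 1·(1,1) + (1,0)
fundamental: x₁=2, y₁=1  (since 4 − 3·1 = 1)
(2+1√3)^2 = 7 + 4√3
(2+1√3)^3 = 26 + 15√3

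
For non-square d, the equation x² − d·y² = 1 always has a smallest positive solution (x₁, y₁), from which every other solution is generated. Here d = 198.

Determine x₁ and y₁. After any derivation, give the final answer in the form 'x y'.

197 14

√198 → a₀=14, period (14,28); ℓ=2 even so k=1
k=0  a_k=14  p_k/q_k = 14/1
k=1  a_k=14  p_k/q_k = 197/14
fundamental: x₁=197, y₁=14  (since 38809 − 198·196 = 1)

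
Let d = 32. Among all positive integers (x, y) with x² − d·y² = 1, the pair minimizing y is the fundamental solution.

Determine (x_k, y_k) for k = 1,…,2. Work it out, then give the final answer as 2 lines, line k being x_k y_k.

√32 = [5; 1,1,1,10, …], period ℓ=4 (even) → k=3
a_0=5:  p_0=5·1+0=5,  q_0=5·0+1=1
a_1=1:  p_1=1·5+1=6,  q_1=1·1+0=1
a_2=1:  p_2=1·6+5=11,  q_2=1·1+1=2
a_3=1:  p_3=1·11+6=17,  q_3=1·2+1=3
fundamental: x₁=17, y₁=3  (since 289 − 32·9 = 1)
n=2: (17,3)∘(17,3) = (17·17+32·3·3, 17·3+3·17) = (577,102)

17 3
577 102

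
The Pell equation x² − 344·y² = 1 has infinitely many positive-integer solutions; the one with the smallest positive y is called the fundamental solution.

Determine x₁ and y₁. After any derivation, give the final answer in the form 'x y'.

d=344: √d = [18; 1,1,4,1,3,1,4,1,1,36] (ℓ=10, even), read p_9/q_9
step 0: (18, 1)  from 18·(1,0) + (0,1)
…
step 2: (37, 2)  from 1·(19,1) + (18,1)
step 3: (167, 9)  from 4·(37,2) + (19,1)
step 4: (204, 11)  from 1·(167,9) + (37,2)
…
step 6: (983, 53)  from 1·(779,42) + (204,11)
step 7: (4711, 254)  from 4·(983,53) + (779,42)
step 8: (5694, 307)  from 1·(4711,254) + (983,53)
step 9: (10405, 561)  from 1·(5694,307) + (4711,254)
→ (10405, 561).  Check: 10405²=108264025, 344·561²=108264024, difference 1.

10405 561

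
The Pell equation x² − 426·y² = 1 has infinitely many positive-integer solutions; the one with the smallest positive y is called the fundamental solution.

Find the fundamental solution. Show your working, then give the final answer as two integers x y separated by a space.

d=426: √d = [20; 1,1,1,3,2,6,2,3,1,1,1,40] (ℓ=12, even), read p_11/q_11
i=0: a=20 ⇒ p=20, q=1
i=1: a=1 ⇒ p=21, q=1
…
i=3: a=1 ⇒ p=62, q=3
…
i=7: a=2 ⇒ p=7162, q=347
…
i=10: a=1 ⇒ p=56780, q=2751
i=11: a=1 ⇒ p=88751, q=4300
fundamental: x₁=88751, y₁=4300  (since 7876740001 − 426·18490000 = 1)

88751 4300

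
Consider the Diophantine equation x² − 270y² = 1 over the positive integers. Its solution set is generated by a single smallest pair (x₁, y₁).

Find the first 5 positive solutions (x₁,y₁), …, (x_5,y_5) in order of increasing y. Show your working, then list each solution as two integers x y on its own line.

√270 = [16; 2,3,6,3,2,32, …], period ℓ=6 (even) → k=5
a_0=16:  p_0=16·1+0=16,  q_0=16·0+1=1
…
a_3=6:  p_3=6·115+33=723,  q_3=6·7+2=44
a_4=3:  p_4=3·723+115=2284,  q_4=3·44+7=139
a_5=2:  p_5=2·2284+723=5291,  q_5=2·139+44=322
→ (5291, 322).  Check: 5291²=27994681, 270·322²=27994680, difference 1.
k=2:  x_2 = 5291·5291+270·322·322 = 55989361,  y_2 = 5291·322+322·5291 = 3407404
k=3:  x_3 = 5291·55989361+270·322·3407404 = 592479412811,  y_3 = 5291·3407404+322·55989361 = 36057148806
k=4:  x_4 = 5291·592479412811+270·322·36057148806 = 6269617090376641,  y_4 = 5291·36057148806+322·592479412811 = 381556745257688
k=5:  x_5 = 5291·6269617090376641+270·322·381556745257688 = 66345087457886202251,  y_5 = 5291·381556745257688+322·6269617090376641 = 4037633442259705610

5291 322
55989361 3407404
592479412811 36057148806
6269617090376641 381556745257688
66345087457886202251 4037633442259705610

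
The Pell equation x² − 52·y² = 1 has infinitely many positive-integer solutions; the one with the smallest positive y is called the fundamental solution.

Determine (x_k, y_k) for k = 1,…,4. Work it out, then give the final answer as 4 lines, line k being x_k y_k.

649 90
842401 116820
1093435849 151632270
1419278889601 196818569640

[7; 4,1,2,1,4,14] for √52; ℓ=6 ⇒ convergent index 5
k=0  a_k=7  p_k/q_k = 7/1
…
k=2  a_k=1  p_k/q_k = 36/5
k=3  a_k=2  p_k/q_k = 101/14
k=4  a_k=1  p_k/q_k = 137/19
k=5  a_k=4  p_k/q_k = 649/90
→ (649, 90).  Check: 649²=421201, 52·90²=421200, difference 1.
n=2: (649,90)∘(649,90) = (649·649+52·90·90, 649·90+90·649) = (842401,116820)
n=3: (842401,116820)∘(649,90) = (649·842401+52·90·116820, 649·116820+90·842401) = (1093435849,151632270)
n=4: (1093435849,151632270)∘(649,90) = (649·1093435849+52·90·151632270, 649·151632270+90·1093435849) = (1419278889601,196818569640)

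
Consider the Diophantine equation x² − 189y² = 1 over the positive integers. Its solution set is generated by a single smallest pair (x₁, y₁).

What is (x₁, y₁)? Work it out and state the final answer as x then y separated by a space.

55 4

[13; 1,2,1,26] for √189; ℓ=4 ⇒ convergent index 3
step 0: (13, 1)  from 13·(1,0) + (0,1)
…
step 2: (41, 3)  from 2·(14,1) + (13,1)
step 3: (55, 4)  from 1·(41,3) + (14,1)
(x₁, y₁) = (55, 4);  55² − 189·4² = 1 ✓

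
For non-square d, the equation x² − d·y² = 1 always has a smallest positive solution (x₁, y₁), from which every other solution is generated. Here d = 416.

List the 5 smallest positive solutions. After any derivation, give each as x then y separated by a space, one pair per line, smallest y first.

5201 255
54100801 2652510
562756526801 27591408765
5853793337683201 287005831321020
60891157735824130001 2985434629809841275

√416 = [20; 2,1,1,9,1,1,2,40, …], period ℓ=8 (even) → k=7
i=0: a=20 ⇒ p=20, q=1
i=1: a=2 ⇒ p=41, q=2
i=2: a=1 ⇒ p=61, q=3
i=3: a=1 ⇒ p=102, q=5
…
i=6: a=1 ⇒ p=2060, q=101
i=7: a=2 ⇒ p=5201, q=255
fundamental: x₁=5201, y₁=255  (since 27050401 − 416·65025 = 1)
k=2:  x_2 = 5201·5201+416·255·255 = 54100801,  y_2 = 5201·255+255·5201 = 2652510
k=3:  x_3 = 5201·54100801+416·255·2652510 = 562756526801,  y_3 = 5201·2652510+255·54100801 = 27591408765
k=4:  x_4 = 5201·562756526801+416·255·27591408765 = 5853793337683201,  y_4 = 5201·27591408765+255·562756526801 = 287005831321020
k=5:  x_5 = 5201·5853793337683201+416·255·287005831321020 = 60891157735824130001,  y_5 = 5201·287005831321020+255·5853793337683201 = 2985434629809841275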